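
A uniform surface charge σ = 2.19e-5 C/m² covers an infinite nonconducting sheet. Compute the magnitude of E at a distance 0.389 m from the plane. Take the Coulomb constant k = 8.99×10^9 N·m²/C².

1.24×10^6 N/C

Choose a cylindrical pillbox piercing the sheet, end faces (area A) parallel to it.
Flux Φ = 2EA and Q_enc = σA, so 2EA = σA/ε₀ ⇒ E = |σ|/(2ε₀), independent of distance.
E = 2πk|σ| = 2π(8.99×10^9)(2.19×10^-5) = 1.24×10^6 N/C.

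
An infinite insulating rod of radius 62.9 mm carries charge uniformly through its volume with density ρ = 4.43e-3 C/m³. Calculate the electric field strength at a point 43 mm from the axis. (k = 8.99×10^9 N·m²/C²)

E ≈ 1.08×10^7 N/C

Coaxial Gaussian cylinder, radius r = 43 mm, length L (r < R).
Enclosed charge per unit length: λ_enc = ρ·πr² = (4.43×10^-3)π(0.043)² = 2.573e-5 C/m.
Gauss's law: E·2πrL = λ_enc L/ε₀.
E = 2k|λ_enc|/r = 2(8.99×10^9)(2.573e-5)/(0.043) = 1.08e7 N/C.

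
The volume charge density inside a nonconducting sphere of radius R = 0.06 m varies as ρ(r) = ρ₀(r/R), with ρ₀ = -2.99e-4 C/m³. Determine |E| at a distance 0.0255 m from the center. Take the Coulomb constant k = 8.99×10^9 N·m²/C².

By spherical symmetry E is radial; choose a Gaussian sphere of radius r = 0.0255 m (r < R).
Q_enc = ∫₀^r ρ(r')·4πr'² dr' = (4πρ₀/R) ∫₀^r r'^3 dr' = 4πρ₀ r^4/(4·R) = -6.62e-9 C.
Since E is radial and uniform over the Gaussian sphere, Φ = E·4πr² = Q_enc/ε₀.
E = k|Q_enc|/r² = (8.99×10^9)(6.62e-9)/(0.0255)² = 9.15e4 N/C.

E = 9.15×10^4 N/C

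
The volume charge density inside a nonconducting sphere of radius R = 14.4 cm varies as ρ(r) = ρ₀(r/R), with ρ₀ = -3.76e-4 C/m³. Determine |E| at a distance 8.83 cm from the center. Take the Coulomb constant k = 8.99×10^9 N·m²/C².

Take a concentric spherical Gaussian surface of radius r = 8.83 cm (r < R).
Integrate the density: Q_enc = 4π ∫₀^r ρ₀(r'/R)^1 r'² dr' = 4πρ₀ r^4/(4·R) = -4.987e-7 C.
Applying ∮E·dA = Q_enc/ε₀ with Φ = E(4πr²):
E = k|Q_enc|/r² = (8.99×10^9)(4.987×10^-7)/(0.0883)² = 5.75×10^5 N/C.

|E| = 5.75×10^5 N/C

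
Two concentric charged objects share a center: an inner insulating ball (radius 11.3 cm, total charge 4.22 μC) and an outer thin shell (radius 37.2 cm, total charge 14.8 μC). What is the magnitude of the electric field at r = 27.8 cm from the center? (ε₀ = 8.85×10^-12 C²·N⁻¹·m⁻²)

E ≈ 4.91e5 N/C

Use a concentric Gaussian sphere at r = 27.8 cm (between the bodies, 11.3 cm < r < 37.2 cm).
The shell at 37.2 cm lies outside the Gaussian surface, so Q_enc = 4.22 μC = 4.22e-6 C.
Since E is radial and uniform over the Gaussian sphere, Φ = E·4πr² = Q_enc/ε₀.
E = |Q_enc|/(4πε₀r²) = (4.22×10^-6)/(4π·8.85×10^-12·(0.278)²) = 4.91e5 N/C.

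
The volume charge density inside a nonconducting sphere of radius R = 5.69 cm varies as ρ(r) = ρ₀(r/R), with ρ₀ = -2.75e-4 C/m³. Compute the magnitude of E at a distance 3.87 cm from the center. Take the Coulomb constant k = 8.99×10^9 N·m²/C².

By spherical symmetry E is radial; choose a Gaussian sphere of radius r = 3.87 cm (r < R).
Q_enc = ∫₀^r ρ(r')·4πr'² dr' = (4πρ₀/R) ∫₀^r r'^3 dr' = 4πρ₀ r^4/(4·R) = -3.406×10^-8 C.
Applying ∮E·dA = Q_enc/ε₀ with Φ = E(4πr²):
E = k|Q_enc|/r² = (8.99×10^9)(3.406e-8)/(0.0387)² = 2.04e5 N/C.

E = 2.04×10^5 N/C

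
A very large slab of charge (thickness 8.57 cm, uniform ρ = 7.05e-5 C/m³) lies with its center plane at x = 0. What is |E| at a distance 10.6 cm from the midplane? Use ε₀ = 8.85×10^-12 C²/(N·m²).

The point |x| = 10.6 cm lies outside the slab (half-thickness 0.04285 m). A symmetric pillbox spanning the full slab encloses Q_enc = ρ·d·A.
Flux = 2EA ⇒ E = |ρ|d/(2ε₀), independent of distance outside.
E = (7.05e-5)(0.0857)/(2·8.85×10^-12) = 3.41×10^5 N/C.

|E| = 3.41×10^5 V/m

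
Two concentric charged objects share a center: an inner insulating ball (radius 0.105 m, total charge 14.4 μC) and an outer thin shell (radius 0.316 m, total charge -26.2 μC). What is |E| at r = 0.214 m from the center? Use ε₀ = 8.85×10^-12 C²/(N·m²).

|E| = 2.83×10^6 N/C

Symmetry ⇒ E = E(r) r̂. Gaussian sphere of radius r = 0.214 m (between the bodies, 0.105 m < r < 0.316 m).
Only the inner charge is enclosed; the outer shell contributes nothing inside itself. Q_enc = 14.4 μC = 1.44×10^-5 C.
Applying ∮E·dA = Q_enc/ε₀ with Φ = E(4πr²):
E = |Q_enc|/(4πε₀r²) = (1.44e-5)/(4π·8.85×10^-12·(0.214)²) = 2.83e6 N/C.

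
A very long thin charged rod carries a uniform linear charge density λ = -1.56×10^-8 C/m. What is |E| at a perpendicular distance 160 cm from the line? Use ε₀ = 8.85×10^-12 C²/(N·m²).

Take a coaxial cylindrical Gaussian surface of radius r = 160 cm and length L.
Q_enc = λL, so λ_enc = -1.56×10^-8 C/m.
Applying ∮E·dA = Q_enc/ε₀ with the end caps contributing no flux:
E = |λ_enc|/(2πε₀r) = (1.56e-8)/(2π·8.85×10^-12·1.6) = 175 N/C.

|E| ≈ 175 N/C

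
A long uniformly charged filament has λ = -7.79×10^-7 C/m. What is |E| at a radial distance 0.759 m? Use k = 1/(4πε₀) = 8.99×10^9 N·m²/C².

Choose a coaxial cylinder of radius r = 0.759 m (arbitrary length L) as the Gaussian surface.
Q_enc = λL, so λ_enc = -7.79e-7 C/m.
Gauss's law: E·2πrL = λ_enc L/ε₀.
E = 2k|λ_enc|/r = 2(8.99×10^9)(7.79×10^-7)/(0.759) = 1.85e4 N/C.

E ≈ 1.85e4 V/m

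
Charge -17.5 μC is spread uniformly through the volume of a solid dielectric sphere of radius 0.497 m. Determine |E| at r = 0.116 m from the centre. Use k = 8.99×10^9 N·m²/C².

E ≈ 1.49×10^5 N/C

Use a concentric Gaussian sphere at r = 0.116 m (r < R).
For a uniform sphere the enclosed fraction is (r/R)³, so Q_enc = (-17.5 μC)(0.116/0.497)³ = -2.225×10^-7 C.
Applying ∮E·dA = Q_enc/ε₀ with Φ = E(4πr²):
E = k|Q_enc|/r² = (8.99×10^9)(2.225e-7)/(0.116)² = 1.49e5 N/C.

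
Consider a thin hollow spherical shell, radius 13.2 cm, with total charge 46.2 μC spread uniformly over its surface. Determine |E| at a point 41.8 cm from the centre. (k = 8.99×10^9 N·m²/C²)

2.38×10^6 N/C

Use a concentric Gaussian sphere at r = 41.8 cm (r > 13.2 cm).
The entire shell is enclosed: Q_enc = 4.62×10^-5 C.
Gauss's law: E·4πr² = Q_enc/ε₀.
E = k|Q_enc|/r² = (8.99×10^9)(4.62×10^-5)/(0.418)² = 2.38×10^6 N/C.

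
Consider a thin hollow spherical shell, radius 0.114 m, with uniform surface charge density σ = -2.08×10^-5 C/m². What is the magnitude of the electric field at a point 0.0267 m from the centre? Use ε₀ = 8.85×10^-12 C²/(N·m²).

Take a concentric spherical Gaussian surface of radius r = 0.0267 m (inside the shell, r < 0.114 m).
No charge lies within this surface, so Q_enc = 0 and Gauss's law gives E·4πr² = 0 ⇒ E = 0.

|E| = 0 N/C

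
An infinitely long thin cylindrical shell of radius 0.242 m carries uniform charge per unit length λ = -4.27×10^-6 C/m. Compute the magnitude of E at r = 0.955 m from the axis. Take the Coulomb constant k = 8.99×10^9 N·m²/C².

|E| = 8.04×10^4 V/m

Choose a coaxial cylinder of radius r = 0.955 m (arbitrary length L) as the Gaussian surface (r > 0.242 m).
The full line charge is enclosed: λ_enc = -4.27×10^-6 C/m.
Since E is radial and uniform over the curved surface, Φ = E·2πrL = Q_enc/ε₀ = λ_enc L/ε₀.
E = 2k|λ_enc|/r = 2(8.99×10^9)(4.27×10^-6)/(0.955) = 8.04×10^4 N/C.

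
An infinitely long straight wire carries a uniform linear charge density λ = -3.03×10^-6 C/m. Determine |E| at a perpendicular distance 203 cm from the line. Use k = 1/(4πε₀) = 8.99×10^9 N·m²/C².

By cylindrical symmetry E is radial; use a coaxial Gaussian cylinder of radius 203 cm and length L.
Q_enc = λL, so λ_enc = -3.03e-6 C/m.
Gauss's law: E·2πrL = λ_enc L/ε₀.
E = 2k|λ_enc|/r = 2(8.99×10^9)(3.03×10^-6)/(2.03) = 2.68×10^4 N/C.

E ≈ 2.68×10^4 V/m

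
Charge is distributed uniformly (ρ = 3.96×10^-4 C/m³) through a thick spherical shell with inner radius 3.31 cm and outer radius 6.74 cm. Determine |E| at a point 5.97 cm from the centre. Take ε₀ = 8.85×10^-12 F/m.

|E| ≈ 7.39×10^5 N/C

Take a concentric spherical Gaussian surface of radius r = 5.97 cm (within the shell material, 3.31 cm < r < 6.74 cm).
Enclosed charge is the volume from a to r: Q_enc = (4π/3)ρ(r³ − a³) = 2.928e-7 C.
Since E is radial and uniform over the Gaussian sphere, Φ = E·4πr² = Q_enc/ε₀.
E = |Q_enc|/(4πε₀r²) = (2.928e-7)/(4π·8.85×10^-12·(0.0597)²) = 7.39×10^5 N/C.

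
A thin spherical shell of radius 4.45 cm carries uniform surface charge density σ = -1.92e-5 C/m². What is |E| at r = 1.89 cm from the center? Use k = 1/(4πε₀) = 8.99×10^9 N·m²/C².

Symmetry ⇒ E = E(r) r̂. Gaussian sphere of radius r = 1.89 cm (inside the shell, r < 4.45 cm).
All the charge is outside the Gaussian surface: Q_enc = 0, hence E = 0 everywhere inside the shell.

|E| = 0 N/C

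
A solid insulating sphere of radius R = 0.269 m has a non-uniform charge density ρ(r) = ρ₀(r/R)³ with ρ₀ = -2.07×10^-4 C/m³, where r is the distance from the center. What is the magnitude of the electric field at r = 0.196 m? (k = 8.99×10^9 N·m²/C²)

|E| ≈ 2.95×10^5 N/C

By spherical symmetry E is radial; choose a Gaussian sphere of radius r = 0.196 m (r < R).
Q_enc = ∫₀^r ρ(r')·4πr'² dr' = (4πρ₀/R³) ∫₀^r r'^5 dr' = 4πρ₀ r^6/(6·R³) = -1.263×10^-6 C.
Applying ∮E·dA = Q_enc/ε₀ with Φ = E(4πr²):
E = k|Q_enc|/r² = (8.99×10^9)(1.263×10^-6)/(0.196)² = 2.95e5 N/C.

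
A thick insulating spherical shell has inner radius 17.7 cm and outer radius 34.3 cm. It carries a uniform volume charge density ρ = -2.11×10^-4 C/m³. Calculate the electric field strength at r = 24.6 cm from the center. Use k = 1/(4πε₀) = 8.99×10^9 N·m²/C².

Use a concentric Gaussian sphere at r = 24.6 cm (within the shell material, 17.7 cm < r < 34.3 cm).
Enclosed charge is the volume from a to r: Q_enc = (4π/3)ρ(r³ − a³) = -8.257×10^-6 C.
Gauss's law: E·4πr² = Q_enc/ε₀.
E = k|Q_enc|/r² = (8.99×10^9)(8.257e-6)/(0.246)² = 1.23e6 N/C.

|E| = 1.23×10^6 V/m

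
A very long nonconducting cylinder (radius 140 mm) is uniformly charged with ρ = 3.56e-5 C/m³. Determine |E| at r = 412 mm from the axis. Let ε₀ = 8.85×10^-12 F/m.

9.57×10^4 N/C

Choose a coaxial cylinder of radius r = 412 mm (arbitrary length L) as the Gaussian surface (r > 140 mm, full cross-section enclosed).
λ_enc = ρ·πR² = (3.56×10^-5)π(0.14)² = 2.192×10^-6 C/m.
Gauss's law: E·2πrL = λ_enc L/ε₀.
E = |λ_enc|/(2πε₀r) = (2.192e-6)/(2π·8.85×10^-12·0.412) = 9.57×10^4 N/C.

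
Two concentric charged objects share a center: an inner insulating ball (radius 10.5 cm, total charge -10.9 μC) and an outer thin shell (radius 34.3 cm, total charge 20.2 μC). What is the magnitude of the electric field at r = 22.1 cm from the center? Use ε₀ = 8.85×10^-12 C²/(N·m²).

By spherical symmetry E is radial; choose a Gaussian sphere of radius r = 22.1 cm (between the bodies, 10.5 cm < r < 34.3 cm).
Only the inner charge is enclosed; the outer shell contributes nothing inside itself. Q_enc = -10.9 μC = -1.09e-5 C.
Since E is radial and uniform over the Gaussian sphere, Φ = E·4πr² = Q_enc/ε₀.
E = |Q_enc|/(4πε₀r²) = (1.09×10^-5)/(4π·8.85×10^-12·(0.221)²) = 2.01e6 N/C.

|E| = 2.01×10^6 V/m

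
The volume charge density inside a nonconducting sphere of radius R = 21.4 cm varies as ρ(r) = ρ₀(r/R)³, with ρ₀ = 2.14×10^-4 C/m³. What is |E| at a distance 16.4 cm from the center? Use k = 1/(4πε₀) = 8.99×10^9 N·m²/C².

Take a concentric spherical Gaussian surface of radius r = 16.4 cm (r < R).
Q_enc = ∫₀^r ρ(r')·4πr'² dr' = (4πρ₀/R³) ∫₀^r r'^5 dr' = 4πρ₀ r^6/(6·R³) = 8.898e-7 C.
Since E is radial and uniform over the Gaussian sphere, Φ = E·4πr² = Q_enc/ε₀.
E = k|Q_enc|/r² = (8.99×10^9)(8.898e-7)/(0.164)² = 2.97×10^5 N/C.

2.97×10^5 N/C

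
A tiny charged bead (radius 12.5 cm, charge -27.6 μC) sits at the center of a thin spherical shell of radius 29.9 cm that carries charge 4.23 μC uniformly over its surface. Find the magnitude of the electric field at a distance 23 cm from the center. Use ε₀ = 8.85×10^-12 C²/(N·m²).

By spherical symmetry E is radial; choose a Gaussian sphere of radius r = 23 cm (between the bodies, 12.5 cm < r < 29.9 cm).
The shell at 29.9 cm lies outside the Gaussian surface, so Q_enc = -27.6 μC = -2.76e-5 C.
Gauss's law: E·4πr² = Q_enc/ε₀.
E = |Q_enc|/(4πε₀r²) = (2.76e-5)/(4π·8.85×10^-12·(0.23)²) = 4.69e6 N/C.

E = 4.69×10^6 N/C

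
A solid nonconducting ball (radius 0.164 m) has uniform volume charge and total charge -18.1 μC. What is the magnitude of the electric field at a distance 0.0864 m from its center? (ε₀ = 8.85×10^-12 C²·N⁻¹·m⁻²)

E = 3.19e6 V/m

Use a concentric Gaussian sphere at r = 0.0864 m (r < R).
Only the charge within r is enclosed: Q_enc = Q·(r/R)³ = (-18.1 μC)·(0.0864 m/0.164 m)³ = -2.647×10^-6 C.
By Gauss's law, ∮E·dA = E·4πr² = Q_enc/ε₀.
E = |Q_enc|/(4πε₀r²) = (2.647e-6)/(4π·8.85×10^-12·(0.0864)²) = 3.19×10^6 N/C.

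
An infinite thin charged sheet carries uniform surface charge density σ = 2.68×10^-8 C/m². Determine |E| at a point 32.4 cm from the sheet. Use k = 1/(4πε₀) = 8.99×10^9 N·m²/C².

The symmetry is planar: E is normal to the sheet and the same magnitude on both sides. Take a pillbox straddling the sheet with end-cap area A.
Flux Φ = 2EA and Q_enc = σA, so 2EA = σA/ε₀ ⇒ E = |σ|/(2ε₀), independent of distance.
E = 2πk|σ| = 2π(8.99×10^9)(2.68×10^-8) = 1.51×10^3 N/C.

E = 1.51×10^3 N/C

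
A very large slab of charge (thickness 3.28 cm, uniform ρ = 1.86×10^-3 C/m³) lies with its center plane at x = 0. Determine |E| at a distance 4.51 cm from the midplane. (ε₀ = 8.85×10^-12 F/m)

The point |x| = 4.51 cm lies outside the slab (half-thickness 0.0164 m). A symmetric pillbox spanning the full slab encloses Q_enc = ρ·d·A.
Flux = 2EA ⇒ E = |ρ|d/(2ε₀), independent of distance outside.
E = (1.86×10^-3)(0.0328)/(2·8.85×10^-12) = 3.45×10^6 N/C.

E ≈ 3.45×10^6 N/C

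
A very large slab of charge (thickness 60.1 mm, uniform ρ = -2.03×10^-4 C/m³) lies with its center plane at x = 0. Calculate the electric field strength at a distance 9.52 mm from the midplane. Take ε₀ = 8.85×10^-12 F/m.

|E| = 2.18×10^5 V/m

By symmetry E is perpendicular to the slab. A Gaussian pillbox from −9.52 mm to +9.52 mm (face area A) lies entirely within the slab.
Q_enc = ρ·(2x)·A and flux = 2EA, so 2EA = 2ρxA/ε₀ ⇒ E = |ρ|x/ε₀.
E = (2.03e-4)(0.00952)/(8.85×10^-12) = 2.18×10^5 N/C.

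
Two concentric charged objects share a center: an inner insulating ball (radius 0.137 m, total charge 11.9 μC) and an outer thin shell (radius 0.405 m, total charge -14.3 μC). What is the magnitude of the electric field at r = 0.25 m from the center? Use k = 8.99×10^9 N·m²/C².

E = 1.71×10^6 N/C

Take a concentric spherical Gaussian surface of radius r = 0.25 m (between the bodies, 0.137 m < r < 0.405 m).
The shell at 0.405 m lies outside the Gaussian surface, so Q_enc = 11.9 μC = 1.19e-5 C.
Gauss's law: E·4πr² = Q_enc/ε₀.
E = k|Q_enc|/r² = (8.99×10^9)(1.19e-5)/(0.25)² = 1.71×10^6 N/C.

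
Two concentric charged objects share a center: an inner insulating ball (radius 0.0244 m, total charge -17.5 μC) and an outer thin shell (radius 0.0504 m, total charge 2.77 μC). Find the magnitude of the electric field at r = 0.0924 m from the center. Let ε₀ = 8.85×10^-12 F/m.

E = 1.55×10^7 N/C

Use a concentric Gaussian sphere at r = 0.0924 m (r > 0.0504 m, enclosing both).
Q_enc = (-17.5 μC) + (2.77 μC) = -1.473×10^-5 C.
Since E is radial and uniform over the Gaussian sphere, Φ = E·4πr² = Q_enc/ε₀.
E = |Q_enc|/(4πε₀r²) = (1.473×10^-5)/(4π·8.85×10^-12·(0.0924)²) = 1.55e7 N/C.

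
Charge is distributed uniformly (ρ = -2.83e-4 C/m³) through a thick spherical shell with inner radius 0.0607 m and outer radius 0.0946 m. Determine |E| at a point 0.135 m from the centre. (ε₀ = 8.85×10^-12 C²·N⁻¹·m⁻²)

Take a concentric spherical Gaussian surface of radius r = 0.135 m (r > 0.0946 m, enclosing the whole shell).
Q_enc = ρ·(4π/3)(b³ − a³) = (-2.83×10^-4)·(4π/3)·((0.0946)³ − (0.0607)³) = -7.385e-7 C.
Applying ∮E·dA = Q_enc/ε₀ with Φ = E(4πr²):
E = |Q_enc|/(4πε₀r²) = (7.385e-7)/(4π·8.85×10^-12·(0.135)²) = 3.64e5 N/C.

E = 3.64×10^5 N/C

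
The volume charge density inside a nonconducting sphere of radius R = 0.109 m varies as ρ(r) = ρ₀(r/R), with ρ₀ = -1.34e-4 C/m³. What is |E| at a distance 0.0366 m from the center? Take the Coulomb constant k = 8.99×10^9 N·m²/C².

4.65×10^4 N/C

Symmetry ⇒ E = E(r) r̂. Gaussian sphere of radius r = 0.0366 m (r < R).
Integrate the density: Q_enc = 4π ∫₀^r ρ₀(r'/R)^1 r'² dr' = 4πρ₀ r^4/(4·R) = -6.93×10^-9 C.
Since E is radial and uniform over the Gaussian sphere, Φ = E·4πr² = Q_enc/ε₀.
E = k|Q_enc|/r² = (8.99×10^9)(6.93×10^-9)/(0.0366)² = 4.65×10^4 N/C.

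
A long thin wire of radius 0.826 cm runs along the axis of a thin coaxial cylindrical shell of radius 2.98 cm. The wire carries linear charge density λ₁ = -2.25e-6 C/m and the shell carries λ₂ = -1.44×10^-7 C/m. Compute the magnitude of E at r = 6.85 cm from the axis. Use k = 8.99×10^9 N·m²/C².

Take a coaxial cylindrical Gaussian surface of radius r = 6.85 cm and length L (r > 2.98 cm, enclosing both).
λ_enc = λ₁ + λ₂ = (-2.25×10^-6) + (-1.44×10^-7) = -2.394×10^-6 C/m.
Since E is radial and uniform over the curved surface, Φ = E·2πrL = Q_enc/ε₀ = λ_enc L/ε₀.
E = 2k|λ_enc|/r = 2(8.99×10^9)(2.394×10^-6)/(0.0685) = 6.28e5 N/C.

6.28×10^5 N/C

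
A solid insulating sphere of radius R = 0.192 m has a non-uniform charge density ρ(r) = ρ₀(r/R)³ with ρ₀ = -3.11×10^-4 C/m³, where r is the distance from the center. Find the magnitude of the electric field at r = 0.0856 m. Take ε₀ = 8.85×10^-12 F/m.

Take a concentric spherical Gaussian surface of radius r = 0.0856 m (r < R).
Integrate the density: Q_enc = 4π ∫₀^r ρ₀(r'/R)^3 r'² dr' = 4πρ₀ r^6/(6·R³) = -3.62e-8 C.
Gauss's law: E·4πr² = Q_enc/ε₀.
E = |Q_enc|/(4πε₀r²) = (3.62e-8)/(4π·8.85×10^-12·(0.0856)²) = 4.44×10^4 N/C.

|E| = 4.44×10^4 N/C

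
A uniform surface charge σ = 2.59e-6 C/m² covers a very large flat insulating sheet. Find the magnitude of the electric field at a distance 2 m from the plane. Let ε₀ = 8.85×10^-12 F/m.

1.46×10^5 N/C

The symmetry is planar: E is normal to the sheet and the same magnitude on both sides. Take a pillbox straddling the sheet with end-cap area A.
Only the two end caps contribute flux: Φ = 2EA. With Q_enc = σA, Gauss's law gives E = |σ|/(2ε₀).
E = |σ|/(2ε₀) = (2.59×10^-6)/(2·8.85×10^-12) = 1.46e5 N/C.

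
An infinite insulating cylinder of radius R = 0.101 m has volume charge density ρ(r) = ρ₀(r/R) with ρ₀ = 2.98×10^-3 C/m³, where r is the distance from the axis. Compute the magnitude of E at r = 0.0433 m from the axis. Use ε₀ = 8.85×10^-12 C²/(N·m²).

E = 2.08e6 V/m

Take a coaxial cylindrical Gaussian surface of radius r = 0.0433 m and length L (r < R).
λ_enc = ∫₀^r ρ(r')·2πr' dr' = (2πρ₀/R)·r^3/3 = 5.017×10^-6 C/m.
Applying ∮E·dA = Q_enc/ε₀ with the end caps contributing no flux:
E = |λ_enc|/(2πε₀r) = (5.017×10^-6)/(2π·8.85×10^-12·0.0433) = 2.08e6 N/C.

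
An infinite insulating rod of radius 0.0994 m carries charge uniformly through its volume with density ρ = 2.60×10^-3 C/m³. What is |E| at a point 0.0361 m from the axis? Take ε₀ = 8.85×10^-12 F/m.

Take a coaxial cylindrical Gaussian surface of radius r = 0.0361 m and length L (r < R).
Enclosed charge per unit length: λ_enc = ρ·πr² = (2.60×10^-3)π(0.0361)² = 1.064×10^-5 C/m.
By Gauss's law (flux through the curved wall only), E·2πrL = λ_enc L/ε₀.
E = |λ_enc|/(2πε₀r) = (1.064×10^-5)/(2π·8.85×10^-12·0.0361) = 5.30×10^6 N/C.

5.30×10^6 N/C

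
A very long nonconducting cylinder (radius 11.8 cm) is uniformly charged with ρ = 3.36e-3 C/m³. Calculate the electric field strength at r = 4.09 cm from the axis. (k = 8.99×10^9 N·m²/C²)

Coaxial Gaussian cylinder, radius r = 4.09 cm, length L (r < R).
Enclosed charge per unit length: λ_enc = ρ·πr² = (3.36×10^-3)π(0.0409)² = 1.766×10^-5 C/m.
Since E is radial and uniform over the curved surface, Φ = E·2πrL = Q_enc/ε₀ = λ_enc L/ε₀.
E = 2k|λ_enc|/r = 2(8.99×10^9)(1.766e-5)/(0.0409) = 7.76e6 N/C.

|E| ≈ 7.76×10^6 N/C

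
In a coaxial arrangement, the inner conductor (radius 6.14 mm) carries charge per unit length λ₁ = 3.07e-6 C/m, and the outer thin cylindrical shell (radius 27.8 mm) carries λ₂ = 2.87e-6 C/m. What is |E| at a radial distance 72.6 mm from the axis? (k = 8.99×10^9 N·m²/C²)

E = 1.47e6 V/m

Take a coaxial cylindrical Gaussian surface of radius r = 72.6 mm and length L (r > 27.8 mm, enclosing both).
λ_enc = λ₁ + λ₂ = (3.07×10^-6) + (2.87e-6) = 5.94e-6 C/m.
By Gauss's law (flux through the curved wall only), E·2πrL = λ_enc L/ε₀.
E = 2k|λ_enc|/r = 2(8.99×10^9)(5.94e-6)/(0.0726) = 1.47e6 N/C.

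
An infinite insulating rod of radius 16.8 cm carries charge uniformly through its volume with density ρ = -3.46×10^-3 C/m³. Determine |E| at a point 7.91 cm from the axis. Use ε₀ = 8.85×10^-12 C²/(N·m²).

Take a coaxial cylindrical Gaussian surface of radius r = 7.91 cm and length L (r < R).
Enclosed charge per unit length: λ_enc = ρ·πr² = (-3.46e-3)π(0.0791)² = -6.801e-5 C/m.
Gauss's law: E·2πrL = λ_enc L/ε₀.
E = |λ_enc|/(2πε₀r) = (6.801×10^-5)/(2π·8.85×10^-12·0.0791) = 1.55e7 N/C.

1.55e7 V/m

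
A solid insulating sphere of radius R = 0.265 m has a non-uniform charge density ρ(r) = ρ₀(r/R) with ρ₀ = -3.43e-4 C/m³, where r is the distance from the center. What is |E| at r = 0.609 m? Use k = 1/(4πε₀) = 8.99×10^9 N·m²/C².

Use a concentric Gaussian sphere at r = 0.609 m (r > R, all charge enclosed).
Q_enc = 4π ∫₀^R ρ₀(r'/R)^1 r'² dr' = 4πρ₀R³/4 = -2.005×10^-5 C.
Gauss's law: E·4πr² = Q_enc/ε₀.
E = k|Q_enc|/r² = (8.99×10^9)(2.005×10^-5)/(0.609)² = 4.86e5 N/C.

|E| = 4.86e5 N/C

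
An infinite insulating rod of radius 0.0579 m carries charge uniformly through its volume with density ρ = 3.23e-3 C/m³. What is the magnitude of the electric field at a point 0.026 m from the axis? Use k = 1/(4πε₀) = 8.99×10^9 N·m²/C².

Coaxial Gaussian cylinder, radius r = 0.026 m, length L (r < R).
Charge inside radius r per length L is ρ·πr²·L, so λ_enc = ρπr² = 6.86×10^-6 C/m.
Applying ∮E·dA = Q_enc/ε₀ with the end caps contributing no flux:
E = 2k|λ_enc|/r = 2(8.99×10^9)(6.86×10^-6)/(0.026) = 4.74×10^6 N/C.

E = 4.74×10^6 V/m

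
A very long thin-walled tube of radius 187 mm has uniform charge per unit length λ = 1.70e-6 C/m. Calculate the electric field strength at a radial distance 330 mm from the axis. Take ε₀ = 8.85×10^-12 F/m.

E ≈ 9.26e4 N/C

Take a coaxial cylindrical Gaussian surface of radius r = 330 mm and length L (r > 187 mm).
The full line charge is enclosed: λ_enc = 1.70×10^-6 C/m.
By Gauss's law (flux through the curved wall only), E·2πrL = λ_enc L/ε₀.
E = |λ_enc|/(2πε₀r) = (1.70×10^-6)/(2π·8.85×10^-12·0.33) = 9.26e4 N/C.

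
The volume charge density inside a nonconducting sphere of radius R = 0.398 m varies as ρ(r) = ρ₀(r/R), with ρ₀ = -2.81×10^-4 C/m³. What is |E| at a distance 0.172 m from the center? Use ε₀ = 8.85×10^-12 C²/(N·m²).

|E| = 5.90×10^5 V/m

Take a concentric spherical Gaussian surface of radius r = 0.172 m (r < R).
Integrate the density: Q_enc = 4π ∫₀^r ρ₀(r'/R)^1 r'² dr' = 4πρ₀ r^4/(4·R) = -1.941e-6 C.
Gauss's law: E·4πr² = Q_enc/ε₀.
E = |Q_enc|/(4πε₀r²) = (1.941×10^-6)/(4π·8.85×10^-12·(0.172)²) = 5.90×10^5 N/C.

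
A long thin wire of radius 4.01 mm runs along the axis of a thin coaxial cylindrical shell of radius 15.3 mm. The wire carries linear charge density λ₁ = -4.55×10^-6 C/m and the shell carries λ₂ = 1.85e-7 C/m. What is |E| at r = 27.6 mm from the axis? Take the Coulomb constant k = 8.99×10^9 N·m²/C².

|E| ≈ 2.84×10^6 V/m

Take a coaxial cylindrical Gaussian surface of radius r = 27.6 mm and length L (r > 15.3 mm, enclosing both).
λ_enc = λ₁ + λ₂ = (-4.55×10^-6) + (1.85e-7) = -4.365×10^-6 C/m.
Since E is radial and uniform over the curved surface, Φ = E·2πrL = Q_enc/ε₀ = λ_enc L/ε₀.
E = 2k|λ_enc|/r = 2(8.99×10^9)(4.365×10^-6)/(0.0276) = 2.84×10^6 N/C.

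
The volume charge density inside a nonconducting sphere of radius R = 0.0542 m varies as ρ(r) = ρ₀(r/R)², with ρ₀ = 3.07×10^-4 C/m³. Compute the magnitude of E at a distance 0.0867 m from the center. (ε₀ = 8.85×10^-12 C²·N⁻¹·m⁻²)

|E| = 1.47e5 V/m

Symmetry ⇒ E = E(r) r̂. Gaussian sphere of radius r = 0.0867 m (r > R, all charge enclosed).
Q_enc = 4π ∫₀^R ρ₀(r'/R)^2 r'² dr' = 4πρ₀R³/5 = 1.229e-7 C.
By Gauss's law, ∮E·dA = E·4πr² = Q_enc/ε₀.
E = |Q_enc|/(4πε₀r²) = (1.229×10^-7)/(4π·8.85×10^-12·(0.0867)²) = 1.47e5 N/C.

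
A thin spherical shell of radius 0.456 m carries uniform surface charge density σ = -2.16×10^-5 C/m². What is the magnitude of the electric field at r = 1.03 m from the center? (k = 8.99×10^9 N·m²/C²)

E = 4.78×10^5 N/C

Take a concentric spherical Gaussian surface of radius r = 1.03 m (r > 0.456 m).
The entire shell is enclosed: Q_enc = σ·4πR² = (-2.16×10^-5)·4π·(0.456)² = -5.644×10^-5 C.
Gauss's law: E·4πr² = Q_enc/ε₀.
E = k|Q_enc|/r² = (8.99×10^9)(5.644×10^-5)/(1.03)² = 4.78×10^5 N/C.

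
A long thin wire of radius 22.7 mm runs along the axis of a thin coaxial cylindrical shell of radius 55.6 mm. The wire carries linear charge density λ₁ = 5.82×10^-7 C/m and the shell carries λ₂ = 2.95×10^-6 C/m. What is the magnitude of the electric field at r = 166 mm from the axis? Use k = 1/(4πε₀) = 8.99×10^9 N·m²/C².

E = 3.83×10^5 N/C

By cylindrical symmetry E is radial; use a coaxial Gaussian cylinder of radius 166 mm and length L (r > 55.6 mm, enclosing both).
λ_enc = λ₁ + λ₂ = (5.82e-7) + (2.95e-6) = 3.532×10^-6 C/m.
Gauss's law: E·2πrL = λ_enc L/ε₀.
E = 2k|λ_enc|/r = 2(8.99×10^9)(3.532e-6)/(0.166) = 3.83×10^5 N/C.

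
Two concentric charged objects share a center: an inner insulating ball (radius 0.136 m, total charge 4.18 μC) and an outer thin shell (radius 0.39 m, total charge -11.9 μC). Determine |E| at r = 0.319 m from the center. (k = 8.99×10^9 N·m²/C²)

3.69e5 N/C

Use a concentric Gaussian sphere at r = 0.319 m (between the bodies, 0.136 m < r < 0.39 m).
The shell at 0.39 m lies outside the Gaussian surface, so Q_enc = 4.18 μC = 4.18×10^-6 C.
Since E is radial and uniform over the Gaussian sphere, Φ = E·4πr² = Q_enc/ε₀.
E = k|Q_enc|/r² = (8.99×10^9)(4.18×10^-6)/(0.319)² = 3.69×10^5 N/C.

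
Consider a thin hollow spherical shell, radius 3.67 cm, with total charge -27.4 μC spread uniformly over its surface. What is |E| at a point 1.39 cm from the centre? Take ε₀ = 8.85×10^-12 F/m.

|E| = 0 N/C

Take a concentric spherical Gaussian surface of radius r = 1.39 cm (inside the shell, r < 3.67 cm).
All the charge is outside the Gaussian surface: Q_enc = 0, hence E = 0 everywhere inside the shell.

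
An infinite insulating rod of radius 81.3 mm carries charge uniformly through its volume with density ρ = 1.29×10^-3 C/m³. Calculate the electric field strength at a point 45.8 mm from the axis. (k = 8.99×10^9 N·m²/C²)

E = 3.34×10^6 V/m

Choose a coaxial cylinder of radius r = 45.8 mm (arbitrary length L) as the Gaussian surface (r < R).
Enclosed charge per unit length: λ_enc = ρ·πr² = (1.29×10^-3)π(0.0458)² = 8.501×10^-6 C/m.
By Gauss's law (flux through the curved wall only), E·2πrL = λ_enc L/ε₀.
E = 2k|λ_enc|/r = 2(8.99×10^9)(8.501×10^-6)/(0.0458) = 3.34e6 N/C.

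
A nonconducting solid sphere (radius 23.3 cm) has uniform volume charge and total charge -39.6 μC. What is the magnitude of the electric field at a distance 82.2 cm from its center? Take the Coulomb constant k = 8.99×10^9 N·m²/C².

|E| ≈ 5.27×10^5 N/C

Symmetry ⇒ E = E(r) r̂. Gaussian sphere of radius r = 82.2 cm (r > R, so the entire charge is enclosed).
Q_enc = -39.6 μC = -3.96e-5 C.
Gauss's law: E·4πr² = Q_enc/ε₀.
E = k|Q_enc|/r² = (8.99×10^9)(3.96×10^-5)/(0.822)² = 5.27e5 N/C.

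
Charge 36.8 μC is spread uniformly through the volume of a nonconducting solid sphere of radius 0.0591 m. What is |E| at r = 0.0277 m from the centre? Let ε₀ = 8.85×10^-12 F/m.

Take a concentric spherical Gaussian surface of radius r = 0.0277 m (r < R).
Only the charge within r is enclosed: Q_enc = Q·(r/R)³ = (36.8 μC)·(0.0277 m/0.0591 m)³ = 3.789×10^-6 C.
Applying ∮E·dA = Q_enc/ε₀ with Φ = E(4πr²):
E = |Q_enc|/(4πε₀r²) = (3.789×10^-6)/(4π·8.85×10^-12·(0.0277)²) = 4.44×10^7 N/C.

|E| ≈ 4.44e7 N/C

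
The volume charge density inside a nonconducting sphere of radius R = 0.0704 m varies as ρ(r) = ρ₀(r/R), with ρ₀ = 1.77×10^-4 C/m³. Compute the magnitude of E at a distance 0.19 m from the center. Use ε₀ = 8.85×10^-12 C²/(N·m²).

By spherical symmetry E is radial; choose a Gaussian sphere of radius r = 0.19 m (r > R, all charge enclosed).
Q_enc = 4π ∫₀^R ρ₀(r'/R)^1 r'² dr' = 4πρ₀R³/4 = 1.94×10^-7 C.
Applying ∮E·dA = Q_enc/ε₀ with Φ = E(4πr²):
E = |Q_enc|/(4πε₀r²) = (1.94×10^-7)/(4π·8.85×10^-12·(0.19)²) = 4.83×10^4 N/C.

|E| = 4.83×10^4 N/C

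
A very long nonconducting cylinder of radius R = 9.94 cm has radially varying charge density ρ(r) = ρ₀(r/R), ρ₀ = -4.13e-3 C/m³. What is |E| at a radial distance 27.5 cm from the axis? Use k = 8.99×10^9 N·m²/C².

E ≈ 5.59×10^6 N/C

Coaxial Gaussian cylinder, radius r = 27.5 cm, length L (r > R, full charge per length enclosed).
λ_enc = 2π ∫₀^R ρ₀(r'/R)^1 r' dr' = 2πρ₀R²/3 = -8.546×10^-5 C/m.
Since E is radial and uniform over the curved surface, Φ = E·2πrL = Q_enc/ε₀ = λ_enc L/ε₀.
E = 2k|λ_enc|/r = 2(8.99×10^9)(8.546e-5)/(0.275) = 5.59e6 N/C.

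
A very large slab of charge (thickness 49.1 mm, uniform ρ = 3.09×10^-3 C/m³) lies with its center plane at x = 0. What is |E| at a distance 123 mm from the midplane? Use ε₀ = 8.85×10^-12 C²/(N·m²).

The point |x| = 123 mm lies outside the slab (half-thickness 0.02455 m). A symmetric pillbox spanning the full slab encloses Q_enc = ρ·d·A.
Flux = 2EA ⇒ E = |ρ|d/(2ε₀), independent of distance outside.
E = (3.09e-3)(0.0491)/(2·8.85×10^-12) = 8.57×10^6 N/C.

E ≈ 8.57×10^6 N/C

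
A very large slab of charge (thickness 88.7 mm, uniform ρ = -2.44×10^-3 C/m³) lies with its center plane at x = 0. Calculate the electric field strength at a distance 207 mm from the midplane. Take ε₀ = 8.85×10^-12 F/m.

E ≈ 1.22×10^7 N/C

The point |x| = 207 mm lies outside the slab (half-thickness 0.04435 m). A symmetric pillbox spanning the full slab encloses Q_enc = ρ·d·A.
Flux = 2EA ⇒ E = |ρ|d/(2ε₀), independent of distance outside.
E = (2.44×10^-3)(0.0887)/(2·8.85×10^-12) = 1.22×10^7 N/C.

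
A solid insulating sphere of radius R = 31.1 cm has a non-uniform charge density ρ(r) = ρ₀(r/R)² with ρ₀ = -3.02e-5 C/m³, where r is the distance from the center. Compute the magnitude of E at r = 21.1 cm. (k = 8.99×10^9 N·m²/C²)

E = 6.63×10^4 N/C

Use a concentric Gaussian sphere at r = 21.1 cm (r < R).
Integrate the density: Q_enc = 4π ∫₀^r ρ₀(r'/R)^2 r'² dr' = 4πρ₀ r^5/(5·R²) = -3.282e-7 C.
By Gauss's law, ∮E·dA = E·4πr² = Q_enc/ε₀.
E = k|Q_enc|/r² = (8.99×10^9)(3.282×10^-7)/(0.211)² = 6.63e4 N/C.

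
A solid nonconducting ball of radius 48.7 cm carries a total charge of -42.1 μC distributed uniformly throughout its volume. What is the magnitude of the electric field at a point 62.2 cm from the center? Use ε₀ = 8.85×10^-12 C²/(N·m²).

Take a concentric spherical Gaussian surface of radius r = 62.2 cm (r > R, so the entire charge is enclosed).
Q_enc = -42.1 μC = -4.21×10^-5 C.
Since E is radial and uniform over the Gaussian sphere, Φ = E·4πr² = Q_enc/ε₀.
E = |Q_enc|/(4πε₀r²) = (4.21×10^-5)/(4π·8.85×10^-12·(0.622)²) = 9.78×10^5 N/C.

|E| = 9.78×10^5 V/m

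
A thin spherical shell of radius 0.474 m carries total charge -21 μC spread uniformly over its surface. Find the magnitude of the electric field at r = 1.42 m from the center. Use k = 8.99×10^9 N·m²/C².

|E| = 9.36×10^4 V/m

By spherical symmetry E is radial; choose a Gaussian sphere of radius r = 1.42 m (r > 0.474 m).
The entire shell is enclosed: Q_enc = -2.10e-5 C.
Since E is radial and uniform over the Gaussian sphere, Φ = E·4πr² = Q_enc/ε₀.
E = k|Q_enc|/r² = (8.99×10^9)(2.10×10^-5)/(1.42)² = 9.36e4 N/C.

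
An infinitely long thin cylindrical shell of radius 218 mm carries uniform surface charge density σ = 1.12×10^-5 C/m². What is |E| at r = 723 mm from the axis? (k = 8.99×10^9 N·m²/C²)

By cylindrical symmetry E is radial; use a coaxial Gaussian cylinder of radius 723 mm and length L (r > 218 mm).
The whole shell is enclosed: λ_enc = σ·2πR = (1.12×10^-5)·2π·(0.218) = 1.534×10^-5 C/m.
Applying ∮E·dA = Q_enc/ε₀ with the end caps contributing no flux:
E = 2k|λ_enc|/r = 2(8.99×10^9)(1.534×10^-5)/(0.723) = 3.82×10^5 N/C.

E = 3.82×10^5 N/C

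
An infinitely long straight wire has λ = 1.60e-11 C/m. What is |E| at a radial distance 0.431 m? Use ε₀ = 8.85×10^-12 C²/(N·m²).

By cylindrical symmetry E is radial; use a coaxial Gaussian cylinder of radius 0.431 m and length L.
Q_enc = λL, so λ_enc = 1.60×10^-11 C/m.
By Gauss's law (flux through the curved wall only), E·2πrL = λ_enc L/ε₀.
E = |λ_enc|/(2πε₀r) = (1.60×10^-11)/(2π·8.85×10^-12·0.431) = 0.668 N/C.

E ≈ 0.668 N/C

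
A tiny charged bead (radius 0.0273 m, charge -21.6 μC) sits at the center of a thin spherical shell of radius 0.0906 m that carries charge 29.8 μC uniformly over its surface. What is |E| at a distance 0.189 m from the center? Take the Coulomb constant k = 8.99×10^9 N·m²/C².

E = 2.06e6 N/C

Take a concentric spherical Gaussian surface of radius r = 0.189 m (r > 0.0906 m, enclosing both).
Q_enc = (-21.6 μC) + (29.8 μC) = 8.20×10^-6 C.
Applying ∮E·dA = Q_enc/ε₀ with Φ = E(4πr²):
E = k|Q_enc|/r² = (8.99×10^9)(8.20e-6)/(0.189)² = 2.06×10^6 N/C.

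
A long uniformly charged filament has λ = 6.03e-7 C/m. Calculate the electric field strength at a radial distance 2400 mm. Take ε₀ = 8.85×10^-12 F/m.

Coaxial Gaussian cylinder, radius r = 2400 mm, length L.
Q_enc = λL, so λ_enc = 6.03×10^-7 C/m.
By Gauss's law (flux through the curved wall only), E·2πrL = λ_enc L/ε₀.
E = |λ_enc|/(2πε₀r) = (6.03e-7)/(2π·8.85×10^-12·2.4) = 4.52×10^3 N/C.

|E| = 4.52×10^3 N/C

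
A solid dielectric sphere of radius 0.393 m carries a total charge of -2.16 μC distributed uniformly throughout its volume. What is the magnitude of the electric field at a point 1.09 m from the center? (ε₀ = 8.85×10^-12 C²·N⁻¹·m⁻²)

1.63×10^4 V/m

Take a concentric spherical Gaussian surface of radius r = 1.09 m (r > R, so the entire charge is enclosed).
Q_enc = -2.16 μC = -2.16e-6 C.
Since E is radial and uniform over the Gaussian sphere, Φ = E·4πr² = Q_enc/ε₀.
E = |Q_enc|/(4πε₀r²) = (2.16×10^-6)/(4π·8.85×10^-12·(1.09)²) = 1.63e4 N/C.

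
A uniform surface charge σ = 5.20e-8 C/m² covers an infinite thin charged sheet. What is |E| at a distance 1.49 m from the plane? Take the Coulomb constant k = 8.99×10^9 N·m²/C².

E ≈ 2.94×10^3 V/m

The symmetry is planar: E is normal to the sheet and the same magnitude on both sides. Take a pillbox straddling the sheet with end-cap area A.
Only the two end caps contribute flux: Φ = 2EA. With Q_enc = σA, Gauss's law gives E = |σ|/(2ε₀).
E = 2πk|σ| = 2π(8.99×10^9)(5.20×10^-8) = 2.94×10^3 N/C.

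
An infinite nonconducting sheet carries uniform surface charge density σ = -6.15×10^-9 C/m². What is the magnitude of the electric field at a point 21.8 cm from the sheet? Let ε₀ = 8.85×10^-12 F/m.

|E| ≈ 347 V/m

By planar symmetry E is perpendicular to the sheet and uniform; use a Gaussian pillbox with flat faces of area A on each side of the sheet.
Flux Φ = 2EA and Q_enc = σA, so 2EA = σA/ε₀ ⇒ E = |σ|/(2ε₀), independent of distance.
E = |σ|/(2ε₀) = (6.15e-9)/(2·8.85×10^-12) = 347 N/C.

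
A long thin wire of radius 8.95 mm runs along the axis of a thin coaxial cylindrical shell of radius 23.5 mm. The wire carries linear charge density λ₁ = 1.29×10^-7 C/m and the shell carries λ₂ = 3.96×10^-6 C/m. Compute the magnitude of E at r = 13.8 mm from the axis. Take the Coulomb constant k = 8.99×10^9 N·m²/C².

E ≈ 1.68e5 N/C

Take a coaxial cylindrical Gaussian surface of radius r = 13.8 mm and length L (between the conductors, 8.95 mm < r < 23.5 mm).
Only the inner wire is enclosed; the outer shell contributes nothing inside itself. λ_enc = λ₁ = 1.29×10^-7 C/m.
Gauss's law: E·2πrL = λ_enc L/ε₀.
E = 2k|λ_enc|/r = 2(8.99×10^9)(1.29×10^-7)/(0.0138) = 1.68×10^5 N/C.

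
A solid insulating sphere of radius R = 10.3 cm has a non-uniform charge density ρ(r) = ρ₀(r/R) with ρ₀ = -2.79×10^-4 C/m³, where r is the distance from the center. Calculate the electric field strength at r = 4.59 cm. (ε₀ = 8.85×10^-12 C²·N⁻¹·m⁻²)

By spherical symmetry E is radial; choose a Gaussian sphere of radius r = 4.59 cm (r < R).
Integrate the density: Q_enc = 4π ∫₀^r ρ₀(r'/R)^1 r'² dr' = 4πρ₀ r^4/(4·R) = -3.777×10^-8 C.
Gauss's law: E·4πr² = Q_enc/ε₀.
E = |Q_enc|/(4πε₀r²) = (3.777×10^-8)/(4π·8.85×10^-12·(0.0459)²) = 1.61×10^5 N/C.

|E| ≈ 1.61e5 N/C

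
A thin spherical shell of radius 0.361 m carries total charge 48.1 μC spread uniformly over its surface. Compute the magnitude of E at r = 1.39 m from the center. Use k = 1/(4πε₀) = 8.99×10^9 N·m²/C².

|E| ≈ 2.24×10^5 V/m

Use a concentric Gaussian sphere at r = 1.39 m (r > 0.361 m).
The entire shell is enclosed: Q_enc = 4.81×10^-5 C.
Gauss's law: E·4πr² = Q_enc/ε₀.
E = k|Q_enc|/r² = (8.99×10^9)(4.81e-5)/(1.39)² = 2.24×10^5 N/C.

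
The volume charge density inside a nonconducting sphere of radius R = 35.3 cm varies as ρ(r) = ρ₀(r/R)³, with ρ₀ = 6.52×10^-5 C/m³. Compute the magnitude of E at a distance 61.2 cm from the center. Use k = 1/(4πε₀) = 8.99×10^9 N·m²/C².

|E| = 1.44e5 V/m

Take a concentric spherical Gaussian surface of radius r = 61.2 cm (r > R, all charge enclosed).
Q_enc = 4π ∫₀^R ρ₀(r'/R)^3 r'² dr' = 4πρ₀R³/6 = 6.007×10^-6 C.
Applying ∮E·dA = Q_enc/ε₀ with Φ = E(4πr²):
E = k|Q_enc|/r² = (8.99×10^9)(6.007×10^-6)/(0.612)² = 1.44e5 N/C.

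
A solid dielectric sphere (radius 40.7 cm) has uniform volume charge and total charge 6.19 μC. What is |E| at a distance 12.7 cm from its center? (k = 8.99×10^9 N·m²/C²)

Take a concentric spherical Gaussian surface of radius r = 12.7 cm (r < R).
Only the charge within r is enclosed: Q_enc = Q·(r/R)³ = (6.19 μC)·(12.7 cm/40.7 cm)³ = 1.881×10^-7 C.
Gauss's law: E·4πr² = Q_enc/ε₀.
E = k|Q_enc|/r² = (8.99×10^9)(1.881×10^-7)/(0.127)² = 1.05×10^5 N/C.

|E| = 1.05e5 V/m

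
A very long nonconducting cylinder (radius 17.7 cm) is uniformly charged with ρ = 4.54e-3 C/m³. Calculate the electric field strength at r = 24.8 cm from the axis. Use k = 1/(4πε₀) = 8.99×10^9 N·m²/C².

|E| ≈ 3.24×10^7 N/C

Take a coaxial cylindrical Gaussian surface of radius r = 24.8 cm and length L (r > 17.7 cm, full cross-section enclosed).
λ_enc = ρ·πR² = (4.54×10^-3)π(0.177)² = 4.468×10^-4 C/m.
Since E is radial and uniform over the curved surface, Φ = E·2πrL = Q_enc/ε₀ = λ_enc L/ε₀.
E = 2k|λ_enc|/r = 2(8.99×10^9)(4.468e-4)/(0.248) = 3.24e7 N/C.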